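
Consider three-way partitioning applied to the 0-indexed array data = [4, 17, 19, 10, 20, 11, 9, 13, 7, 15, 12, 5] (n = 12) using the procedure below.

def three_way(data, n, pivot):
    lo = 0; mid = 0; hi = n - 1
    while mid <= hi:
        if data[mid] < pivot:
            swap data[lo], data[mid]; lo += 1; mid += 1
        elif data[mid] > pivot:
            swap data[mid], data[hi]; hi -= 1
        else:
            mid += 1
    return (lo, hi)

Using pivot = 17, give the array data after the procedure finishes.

pivot = 17; lo=0, mid=0, hi=11
data[mid]=4<17: swap data[0],data[0]; lo=1,mid=1 → [4, 17, 19, 10, 20, 11, 9, 13, 7, 15, 12, 5]
data[mid]=17=17: mid=2
data[mid]=19>17: swap data[2],data[11]; hi=10 → [4, 17, 5, 10, 20, 11, 9, 13, 7, 15, 12, 19]
data[mid]=5<17: swap data[1],data[2]; lo=2,mid=3 → [4, 5, 17, 10, 20, 11, 9, 13, 7, 15, 12, 19]
data[mid]=10<17: swap data[2],data[3]; lo=3,mid=4 → [4, 5, 10, 17, 20, 11, 9, 13, 7, 15, 12, 19]
data[mid]=20>17: swap data[4],data[10]; hi=9 → [4, 5, 10, 17, 12, 11, 9, 13, 7, 15, 20, 19]
data[mid]=12<17: swap data[3],data[4]; lo=4,mid=5 → [4, 5, 10, 12, 17, 11, 9, 13, 7, 15, 20, 19]
data[mid]=11<17: swap data[4],data[5]; lo=5,mid=6 → [4, 5, 10, 12, 11, 17, 9, 13, 7, 15, 20, 19]
data[mid]=9<17: swap data[5],data[6]; lo=6,mid=7 → [4, 5, 10, 12, 11, 9, 17, 13, 7, 15, 20, 19]
data[mid]=13<17: swap data[6],data[7]; lo=7,mid=8 → [4, 5, 10, 12, 11, 9, 13, 17, 7, 15, 20, 19]
data[mid]=7<17: swap data[7],data[8]; lo=8,mid=9 → [4, 5, 10, 12, 11, 9, 13, 7, 17, 15, 20, 19]
data[mid]=15<17: swap data[8],data[9]; lo=9,mid=10 → [4, 5, 10, 12, 11, 9, 13, 7, 15, 17, 20, 19]
end: lo=9, hi=9; data = [4, 5, 10, 12, 11, 9, 13, 7, 15, 17, 20, 19]

[4, 5, 10, 12, 11, 9, 13, 7, 15, 17, 20, 19]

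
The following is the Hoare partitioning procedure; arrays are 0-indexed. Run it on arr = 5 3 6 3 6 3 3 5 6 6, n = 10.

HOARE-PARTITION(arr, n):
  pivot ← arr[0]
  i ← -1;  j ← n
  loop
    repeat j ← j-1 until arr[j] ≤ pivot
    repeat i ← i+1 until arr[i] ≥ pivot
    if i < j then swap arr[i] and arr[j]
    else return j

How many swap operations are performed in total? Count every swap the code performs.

3

pivot=5
j stops at 7 (5), i stops at 0 (5); swap ⇒ 5 3 6 3 6 3 3 5 6 6
j stops at 6 (3), i stops at 2 (6); swap ⇒ 5 3 3 3 6 3 6 5 6 6
j stops at 5 (3), i stops at 4 (6); swap ⇒ 5 3 3 3 3 6 6 5 6 6
j stops at 4, i stops at 5; i≥j ⇒ return 4. arr=5 3 3 3 3 6 6 5 6 6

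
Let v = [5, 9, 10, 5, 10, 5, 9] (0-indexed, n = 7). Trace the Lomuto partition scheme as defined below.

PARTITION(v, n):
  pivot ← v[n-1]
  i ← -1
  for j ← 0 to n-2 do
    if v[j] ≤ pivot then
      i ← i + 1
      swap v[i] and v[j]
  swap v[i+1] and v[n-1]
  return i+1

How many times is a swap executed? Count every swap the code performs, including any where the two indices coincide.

5

pivot=9, i=-1
j=0: 5≤9, i=0, swap(0,0) ⇒ [5, 9, 10, 5, 10, 5, 9]
j=1: 9≤9, i=1, swap(1,1) ⇒ [5, 9, 10, 5, 10, 5, 9]
j=2: 10>9, skip
j=3: 5≤9, i=2, swap(2,3) ⇒ [5, 9, 5, 10, 10, 5, 9]
j=4: 10>9, skip
j=5: 5≤9, i=3, swap(3,5) ⇒ [5, 9, 5, 5, 10, 10, 9]
swap(4,6) ⇒ [5, 9, 5, 5, 9, 10, 10]; return 4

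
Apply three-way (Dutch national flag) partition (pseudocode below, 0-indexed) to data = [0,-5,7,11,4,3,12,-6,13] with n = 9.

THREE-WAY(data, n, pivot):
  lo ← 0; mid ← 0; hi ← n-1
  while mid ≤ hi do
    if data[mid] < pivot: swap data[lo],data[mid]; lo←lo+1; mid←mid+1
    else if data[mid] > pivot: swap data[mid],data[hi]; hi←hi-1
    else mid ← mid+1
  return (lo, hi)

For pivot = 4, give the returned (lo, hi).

pivot = 4; lo=0, mid=0, hi=8
data[mid]=0<4: swap data[0],data[0]; lo=1,mid=1 → [0,-5,7,11,4,3,12,-6,13]
data[mid]=-5<4: swap data[1],data[1]; lo=2,mid=2 → [0,-5,7,11,4,3,12,-6,13]
data[mid]=7>4: swap data[2],data[8]; hi=7 → [0,-5,13,11,4,3,12,-6,7]
data[mid]=13>4: swap data[2],data[7]; hi=6 → [0,-5,-6,11,4,3,12,13,7]
data[mid]=-6<4: swap data[2],data[2]; lo=3,mid=3 → [0,-5,-6,11,4,3,12,13,7]
data[mid]=11>4: swap data[3],data[6]; hi=5 → [0,-5,-6,12,4,3,11,13,7]
data[mid]=12>4: swap data[3],data[5]; hi=4 → [0,-5,-6,3,4,12,11,13,7]
data[mid]=3<4: swap data[3],data[3]; lo=4,mid=4 → [0,-5,-6,3,4,12,11,13,7]
data[mid]=4=4: mid=5
end: lo=4, hi=4; data = [0,-5,-6,3,4,12,11,13,7]

(4, 4)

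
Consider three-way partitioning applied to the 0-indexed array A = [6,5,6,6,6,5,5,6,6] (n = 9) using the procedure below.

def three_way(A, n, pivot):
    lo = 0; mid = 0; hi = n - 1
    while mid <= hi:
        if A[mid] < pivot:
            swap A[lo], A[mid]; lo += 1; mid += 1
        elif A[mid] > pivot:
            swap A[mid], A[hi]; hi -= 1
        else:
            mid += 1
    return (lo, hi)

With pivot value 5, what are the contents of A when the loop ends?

lo=0 mid=0 hi=8
6>5: swap(0,8), hi=7 ⇒ [6,5,6,6,6,5,5,6,6]
6>5: swap(0,7), hi=6 ⇒ [6,5,6,6,6,5,5,6,6]
6>5: swap(0,6), hi=5 ⇒ [5,5,6,6,6,5,6,6,6]
5=5: mid=1
5=5: mid=2
6>5: swap(2,5), hi=4 ⇒ [5,5,5,6,6,6,6,6,6]
5=5: mid=3
6>5: swap(3,4), hi=3 ⇒ [5,5,5,6,6,6,6,6,6]
6>5: swap(3,3), hi=2 ⇒ [5,5,5,6,6,6,6,6,6]
done. lo=0 hi=2; A=[5,5,5,6,6,6,6,6,6]

[5,5,5,6,6,6,6,6,6]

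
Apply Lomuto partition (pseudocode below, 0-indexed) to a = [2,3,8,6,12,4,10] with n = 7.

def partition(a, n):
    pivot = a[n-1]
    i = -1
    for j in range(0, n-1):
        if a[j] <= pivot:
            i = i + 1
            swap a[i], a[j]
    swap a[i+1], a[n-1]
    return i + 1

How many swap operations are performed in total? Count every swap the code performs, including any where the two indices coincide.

6

pivot=10, i=-1
j=0: 2≤10, i=0, swap(0,0) ⇒ [2,3,8,6,12,4,10]
j=1: 3≤10, i=1, swap(1,1) ⇒ [2,3,8,6,12,4,10]
j=2: 8≤10, i=2, swap(2,2) ⇒ [2,3,8,6,12,4,10]
j=3: 6≤10, i=3, swap(3,3) ⇒ [2,3,8,6,12,4,10]
j=4: 12>10, skip
j=5: 4≤10, i=4, swap(4,5) ⇒ [2,3,8,6,4,12,10]
swap(5,6) ⇒ [2,3,8,6,4,10,12]; return 5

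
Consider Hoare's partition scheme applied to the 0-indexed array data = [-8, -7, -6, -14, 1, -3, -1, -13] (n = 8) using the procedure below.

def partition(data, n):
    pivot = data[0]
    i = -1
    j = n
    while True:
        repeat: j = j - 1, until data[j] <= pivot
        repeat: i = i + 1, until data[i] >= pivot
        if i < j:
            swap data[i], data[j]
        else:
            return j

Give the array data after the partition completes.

[-13, -14, -6, -7, 1, -3, -1, -8]

pivot = data[0] = -8; i = -1, j = 8
j→7 (data[7]=-13≤-8), i→0 (data[0]=-8≥-8); i<j, swap → [-13, -7, -6, -14, 1, -3, -1, -8]
j→3 (data[3]=-14≤-8), i→1 (data[1]=-7≥-8); i<j, swap → [-13, -14, -6, -7, 1, -3, -1, -8]
j→1, i→2; i≥j, return j=1. data = [-13, -14, -6, -7, 1, -3, -1, -8]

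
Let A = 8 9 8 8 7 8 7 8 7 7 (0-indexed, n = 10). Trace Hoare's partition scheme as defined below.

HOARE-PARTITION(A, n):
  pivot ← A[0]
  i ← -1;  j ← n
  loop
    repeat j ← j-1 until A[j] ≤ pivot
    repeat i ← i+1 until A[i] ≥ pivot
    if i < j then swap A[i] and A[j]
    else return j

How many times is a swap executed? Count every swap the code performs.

pivot=8
j stops at 9 (7), i stops at 0 (8); swap ⇒ 7 9 8 8 7 8 7 8 7 8
j stops at 8 (7), i stops at 1 (9); swap ⇒ 7 7 8 8 7 8 7 8 9 8
j stops at 7 (8), i stops at 2 (8); swap ⇒ 7 7 8 8 7 8 7 8 9 8
j stops at 6 (7), i stops at 3 (8); swap ⇒ 7 7 8 7 7 8 8 8 9 8
j stops at 5, i stops at 5; i≥j ⇒ return 5. A=7 7 8 7 7 8 8 8 9 8

4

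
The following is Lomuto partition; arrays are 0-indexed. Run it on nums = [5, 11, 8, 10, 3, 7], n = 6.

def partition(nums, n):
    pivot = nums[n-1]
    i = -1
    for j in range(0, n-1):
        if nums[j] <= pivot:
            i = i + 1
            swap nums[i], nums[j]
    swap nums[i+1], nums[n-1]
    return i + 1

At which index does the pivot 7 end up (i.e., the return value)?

2

pivot = nums[5] = 7; i = -1
j=0: nums[0]=5 ≤ 7 → i=0, swap nums[0],nums[0] (no change) → [5, 11, 8, 10, 3, 7]
j=1: nums[1]=11 > 7 → no swap
j=2: nums[2]=8 > 7 → no swap
j=3: nums[3]=10 > 7 → no swap
j=4: nums[4]=3 ≤ 7 → i=1, swap nums[1],nums[4] → [5, 3, 8, 10, 11, 7]
final swap nums[2],nums[5] → [5, 3, 7, 10, 11, 8]; return 2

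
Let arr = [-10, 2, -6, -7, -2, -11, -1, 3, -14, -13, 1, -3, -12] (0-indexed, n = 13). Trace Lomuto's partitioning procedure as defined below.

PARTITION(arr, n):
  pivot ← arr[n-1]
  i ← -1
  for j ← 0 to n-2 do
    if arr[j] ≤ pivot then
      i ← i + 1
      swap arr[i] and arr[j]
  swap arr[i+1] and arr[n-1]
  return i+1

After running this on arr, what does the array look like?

pivot = arr[12] = -12; i = -1
j=0: arr[0]=-10 > -12 → no swap
j=1: arr[1]=2 > -12 → no swap
j=2: arr[2]=-6 > -12 → no swap
j=3: arr[3]=-7 > -12 → no swap
j=4: arr[4]=-2 > -12 → no swap
j=5: arr[5]=-11 > -12 → no swap
j=6: arr[6]=-1 > -12 → no swap
j=7: arr[7]=3 > -12 → no swap
j=8: arr[8]=-14 ≤ -12 → i=0, swap arr[0],arr[8] → [-14, 2, -6, -7, -2, -11, -1, 3, -10, -13, 1, -3, -12]
j=9: arr[9]=-13 ≤ -12 → i=1, swap arr[1],arr[9] → [-14, -13, -6, -7, -2, -11, -1, 3, -10, 2, 1, -3, -12]
j=10: arr[10]=1 > -12 → no swap
j=11: arr[11]=-3 > -12 → no swap
final swap arr[2],arr[12] → [-14, -13, -12, -7, -2, -11, -1, 3, -10, 2, 1, -3, -6]; return 2

[-14, -13, -12, -7, -2, -11, -1, 3, -10, 2, 1, -3, -6]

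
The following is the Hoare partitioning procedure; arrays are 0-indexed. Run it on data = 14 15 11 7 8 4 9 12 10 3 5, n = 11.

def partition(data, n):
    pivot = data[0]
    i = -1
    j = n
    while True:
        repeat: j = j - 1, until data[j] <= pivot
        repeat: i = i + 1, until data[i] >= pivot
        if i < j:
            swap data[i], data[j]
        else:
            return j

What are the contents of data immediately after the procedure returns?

pivot=14
j stops at 10 (5), i stops at 0 (14); swap ⇒ 5 15 11 7 8 4 9 12 10 3 14
j stops at 9 (3), i stops at 1 (15); swap ⇒ 5 3 11 7 8 4 9 12 10 15 14
j stops at 8, i stops at 9; i≥j ⇒ return 8. data=5 3 11 7 8 4 9 12 10 15 14

5 3 11 7 8 4 9 12 10 15 14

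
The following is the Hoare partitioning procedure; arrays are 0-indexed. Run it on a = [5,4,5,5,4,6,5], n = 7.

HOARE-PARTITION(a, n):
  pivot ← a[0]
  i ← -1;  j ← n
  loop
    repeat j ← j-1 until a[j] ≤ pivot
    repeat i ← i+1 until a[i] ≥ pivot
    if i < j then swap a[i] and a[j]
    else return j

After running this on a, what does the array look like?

pivot = a[0] = 5; i = -1, j = 7
j→6 (a[6]=5≤5), i→0 (a[0]=5≥5); i<j, swap → [5,4,5,5,4,6,5]
j→4 (a[4]=4≤5), i→2 (a[2]=5≥5); i<j, swap → [5,4,4,5,5,6,5]
j→3, i→3; i≥j, return j=3. a = [5,4,4,5,5,6,5]

[5,4,4,5,5,6,5]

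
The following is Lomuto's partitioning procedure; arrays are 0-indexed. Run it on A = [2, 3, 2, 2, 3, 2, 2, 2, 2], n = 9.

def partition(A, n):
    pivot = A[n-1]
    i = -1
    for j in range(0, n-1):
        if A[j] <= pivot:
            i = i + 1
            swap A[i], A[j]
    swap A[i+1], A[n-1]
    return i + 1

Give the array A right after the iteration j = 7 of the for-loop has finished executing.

pivot = A[8] = 2; i = -1
j=0: A[0]=2 ≤ 2 → i=0, swap A[0],A[0] (no change) → [2, 3, 2, 2, 3, 2, 2, 2, 2]
j=1: A[1]=3 > 2 → no swap
j=2: A[2]=2 ≤ 2 → i=1, swap A[1],A[2] → [2, 2, 3, 2, 3, 2, 2, 2, 2]
j=3: A[3]=2 ≤ 2 → i=2, swap A[2],A[3] → [2, 2, 2, 3, 3, 2, 2, 2, 2]
j=4: A[4]=3 > 2 → no swap
j=5: A[5]=2 ≤ 2 → i=3, swap A[3],A[5] → [2, 2, 2, 2, 3, 3, 2, 2, 2]
j=6: A[6]=2 ≤ 2 → i=4, swap A[4],A[6] → [2, 2, 2, 2, 2, 3, 3, 2, 2]
j=7: A[7]=2 ≤ 2 → i=5, swap A[5],A[7] → [2, 2, 2, 2, 2, 2, 3, 3, 2]
(after j=7) A = [2, 2, 2, 2, 2, 2, 3, 3, 2]

[2, 2, 2, 2, 2, 2, 3, 3, 2]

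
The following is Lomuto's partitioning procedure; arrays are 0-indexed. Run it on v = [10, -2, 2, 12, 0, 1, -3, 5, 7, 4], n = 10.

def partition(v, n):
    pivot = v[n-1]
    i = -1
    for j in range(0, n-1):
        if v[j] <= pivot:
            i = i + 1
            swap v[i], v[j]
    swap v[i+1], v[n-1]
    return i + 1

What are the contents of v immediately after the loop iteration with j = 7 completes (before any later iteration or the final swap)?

pivot=4, i=-1
j=0: 10>4, skip
j=1: -2≤4, i=0, swap(0,1) ⇒ [-2, 10, 2, 12, 0, 1, -3, 5, 7, 4]
j=2: 2≤4, i=1, swap(1,2) ⇒ [-2, 2, 10, 12, 0, 1, -3, 5, 7, 4]
j=3: 12>4, skip
j=4: 0≤4, i=2, swap(2,4) ⇒ [-2, 2, 0, 12, 10, 1, -3, 5, 7, 4]
j=5: 1≤4, i=3, swap(3,5) ⇒ [-2, 2, 0, 1, 10, 12, -3, 5, 7, 4]
j=6: -3≤4, i=4, swap(4,6) ⇒ [-2, 2, 0, 1, -3, 12, 10, 5, 7, 4]
j=7: 5>4, skip
(after j=7) v = [-2, 2, 0, 1, -3, 12, 10, 5, 7, 4]

[-2, 2, 0, 1, -3, 12, 10, 5, 7, 4]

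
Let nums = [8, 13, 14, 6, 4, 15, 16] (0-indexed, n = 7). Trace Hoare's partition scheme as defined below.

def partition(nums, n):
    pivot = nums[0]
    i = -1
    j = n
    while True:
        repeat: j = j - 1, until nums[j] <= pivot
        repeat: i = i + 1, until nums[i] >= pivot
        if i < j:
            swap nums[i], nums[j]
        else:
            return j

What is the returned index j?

1

pivot = nums[0] = 8; i = -1, j = 7
j→4 (nums[4]=4≤8), i→0 (nums[0]=8≥8); i<j, swap → [4, 13, 14, 6, 8, 15, 16]
j→3 (nums[3]=6≤8), i→1 (nums[1]=13≥8); i<j, swap → [4, 6, 14, 13, 8, 15, 16]
j→1, i→2; i≥j, return j=1. nums = [4, 6, 14, 13, 8, 15, 16]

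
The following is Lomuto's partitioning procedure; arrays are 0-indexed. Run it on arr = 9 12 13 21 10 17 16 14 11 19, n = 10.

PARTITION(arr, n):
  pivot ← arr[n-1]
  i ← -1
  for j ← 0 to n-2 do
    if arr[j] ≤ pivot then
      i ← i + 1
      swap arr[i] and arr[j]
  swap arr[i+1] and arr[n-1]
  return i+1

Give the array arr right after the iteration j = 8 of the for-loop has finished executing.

pivot = arr[9] = 19; i = -1
j=0: arr[0]=9 ≤ 19 → i=0, swap arr[0],arr[0] (no change) → 9 12 13 21 10 17 16 14 11 19
j=1: arr[1]=12 ≤ 19 → i=1, swap arr[1],arr[1] (no change) → 9 12 13 21 10 17 16 14 11 19
j=2: arr[2]=13 ≤ 19 → i=2, swap arr[2],arr[2] (no change) → 9 12 13 21 10 17 16 14 11 19
j=3: arr[3]=21 > 19 → no swap
j=4: arr[4]=10 ≤ 19 → i=3, swap arr[3],arr[4] → 9 12 13 10 21 17 16 14 11 19
j=5: arr[5]=17 ≤ 19 → i=4, swap arr[4],arr[5] → 9 12 13 10 17 21 16 14 11 19
j=6: arr[6]=16 ≤ 19 → i=5, swap arr[5],arr[6] → 9 12 13 10 17 16 21 14 11 19
j=7: arr[7]=14 ≤ 19 → i=6, swap arr[6],arr[7] → 9 12 13 10 17 16 14 21 11 19
j=8: arr[8]=11 ≤ 19 → i=7, swap arr[7],arr[8] → 9 12 13 10 17 16 14 11 21 19
(after j=8) arr = 9 12 13 10 17 16 14 11 21 19

9 12 13 10 17 16 14 11 21 19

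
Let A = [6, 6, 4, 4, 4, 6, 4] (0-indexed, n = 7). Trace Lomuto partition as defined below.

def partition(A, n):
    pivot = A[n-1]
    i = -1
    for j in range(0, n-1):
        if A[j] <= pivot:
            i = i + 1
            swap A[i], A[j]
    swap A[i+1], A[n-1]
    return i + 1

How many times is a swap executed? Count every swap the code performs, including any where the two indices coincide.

pivot=4, i=-1
j=0: 6>4, skip
j=1: 6>4, skip
j=2: 4≤4, i=0, swap(0,2) ⇒ [4, 6, 6, 4, 4, 6, 4]
j=3: 4≤4, i=1, swap(1,3) ⇒ [4, 4, 6, 6, 4, 6, 4]
j=4: 4≤4, i=2, swap(2,4) ⇒ [4, 4, 4, 6, 6, 6, 4]
j=5: 6>4, skip
swap(3,6) ⇒ [4, 4, 4, 4, 6, 6, 6]; return 3

4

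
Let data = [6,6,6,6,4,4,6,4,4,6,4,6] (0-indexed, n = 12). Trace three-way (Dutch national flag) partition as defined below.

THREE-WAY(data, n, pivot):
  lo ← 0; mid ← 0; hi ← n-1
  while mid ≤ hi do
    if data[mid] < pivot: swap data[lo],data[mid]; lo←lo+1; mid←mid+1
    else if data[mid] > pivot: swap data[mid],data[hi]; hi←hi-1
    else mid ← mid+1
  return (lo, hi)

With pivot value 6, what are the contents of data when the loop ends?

[4,4,4,4,4,6,6,6,6,6,6,6]

pivot = 6; lo=0, mid=0, hi=11
data[mid]=6=6: mid=1
data[mid]=6=6: mid=2
data[mid]=6=6: mid=3
data[mid]=6=6: mid=4
data[mid]=4<6: swap data[0],data[4]; lo=1,mid=5 → [4,6,6,6,6,4,6,4,4,6,4,6]
data[mid]=4<6: swap data[1],data[5]; lo=2,mid=6 → [4,4,6,6,6,6,6,4,4,6,4,6]
data[mid]=6=6: mid=7
data[mid]=4<6: swap data[2],data[7]; lo=3,mid=8 → [4,4,4,6,6,6,6,6,4,6,4,6]
data[mid]=4<6: swap data[3],data[8]; lo=4,mid=9 → [4,4,4,4,6,6,6,6,6,6,4,6]
data[mid]=6=6: mid=10
data[mid]=4<6: swap data[4],data[10]; lo=5,mid=11 → [4,4,4,4,4,6,6,6,6,6,6,6]
data[mid]=6=6: mid=12
end: lo=5, hi=11; data = [4,4,4,4,4,6,6,6,6,6,6,6]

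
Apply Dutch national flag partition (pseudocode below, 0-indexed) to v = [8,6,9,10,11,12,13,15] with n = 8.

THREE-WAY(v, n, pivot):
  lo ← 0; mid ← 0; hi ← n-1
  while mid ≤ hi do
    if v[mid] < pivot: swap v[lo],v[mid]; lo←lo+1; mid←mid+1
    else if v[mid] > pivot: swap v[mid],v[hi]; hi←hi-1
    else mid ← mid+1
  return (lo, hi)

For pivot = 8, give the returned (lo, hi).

lo=0 mid=0 hi=7
8=8: mid=1
6<8: swap(0,1), lo=1 mid=2 ⇒ [6,8,9,10,11,12,13,15]
9>8: swap(2,7), hi=6 ⇒ [6,8,15,10,11,12,13,9]
15>8: swap(2,6), hi=5 ⇒ [6,8,13,10,11,12,15,9]
13>8: swap(2,5), hi=4 ⇒ [6,8,12,10,11,13,15,9]
12>8: swap(2,4), hi=3 ⇒ [6,8,11,10,12,13,15,9]
11>8: swap(2,3), hi=2 ⇒ [6,8,10,11,12,13,15,9]
10>8: swap(2,2), hi=1 ⇒ [6,8,10,11,12,13,15,9]
done. lo=1 hi=1; v=[6,8,10,11,12,13,15,9]

(1, 1)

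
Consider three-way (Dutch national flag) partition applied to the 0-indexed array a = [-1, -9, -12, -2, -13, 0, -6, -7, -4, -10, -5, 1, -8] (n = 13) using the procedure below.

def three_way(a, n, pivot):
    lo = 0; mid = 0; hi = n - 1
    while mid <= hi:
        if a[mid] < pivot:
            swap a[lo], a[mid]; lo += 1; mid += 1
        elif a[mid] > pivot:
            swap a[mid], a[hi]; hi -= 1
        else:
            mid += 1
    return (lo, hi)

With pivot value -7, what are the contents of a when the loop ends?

[-8, -9, -12, -10, -13, -7, -6, -4, 0, -5, 1, -2, -1]

pivot = -7; lo=0, mid=0, hi=12
a[mid]=-1>-7: swap a[0],a[12]; hi=11 → [-8, -9, -12, -2, -13, 0, -6, -7, -4, -10, -5, 1, -1]
a[mid]=-8<-7: swap a[0],a[0]; lo=1,mid=1 → [-8, -9, -12, -2, -13, 0, -6, -7, -4, -10, -5, 1, -1]
a[mid]=-9<-7: swap a[1],a[1]; lo=2,mid=2 → [-8, -9, -12, -2, -13, 0, -6, -7, -4, -10, -5, 1, -1]
a[mid]=-12<-7: swap a[2],a[2]; lo=3,mid=3 → [-8, -9, -12, -2, -13, 0, -6, -7, -4, -10, -5, 1, -1]
a[mid]=-2>-7: swap a[3],a[11]; hi=10 → [-8, -9, -12, 1, -13, 0, -6, -7, -4, -10, -5, -2, -1]
a[mid]=1>-7: swap a[3],a[10]; hi=9 → [-8, -9, -12, -5, -13, 0, -6, -7, -4, -10, 1, -2, -1]
a[mid]=-5>-7: swap a[3],a[9]; hi=8 → [-8, -9, -12, -10, -13, 0, -6, -7, -4, -5, 1, -2, -1]
a[mid]=-10<-7: swap a[3],a[3]; lo=4,mid=4 → [-8, -9, -12, -10, -13, 0, -6, -7, -4, -5, 1, -2, -1]
a[mid]=-13<-7: swap a[4],a[4]; lo=5,mid=5 → [-8, -9, -12, -10, -13, 0, -6, -7, -4, -5, 1, -2, -1]
a[mid]=0>-7: swap a[5],a[8]; hi=7 → [-8, -9, -12, -10, -13, -4, -6, -7, 0, -5, 1, -2, -1]
a[mid]=-4>-7: swap a[5],a[7]; hi=6 → [-8, -9, -12, -10, -13, -7, -6, -4, 0, -5, 1, -2, -1]
a[mid]=-7=-7: mid=6
a[mid]=-6>-7: swap a[6],a[6]; hi=5 → [-8, -9, -12, -10, -13, -7, -6, -4, 0, -5, 1, -2, -1]
end: lo=5, hi=5; a = [-8, -9, -12, -10, -13, -7, -6, -4, 0, -5, 1, -2, -1]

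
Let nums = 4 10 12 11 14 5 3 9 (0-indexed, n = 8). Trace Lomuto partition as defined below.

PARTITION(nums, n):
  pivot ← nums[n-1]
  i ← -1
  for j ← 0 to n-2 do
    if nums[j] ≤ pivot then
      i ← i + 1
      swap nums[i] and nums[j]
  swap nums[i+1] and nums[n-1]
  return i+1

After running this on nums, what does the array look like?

4 5 3 9 14 10 12 11

pivot = nums[7] = 9; i = -1
j=0: nums[0]=4 ≤ 9 → i=0, swap nums[0],nums[0] (no change) → 4 10 12 11 14 5 3 9
j=1: nums[1]=10 > 9 → no swap
j=2: nums[2]=12 > 9 → no swap
j=3: nums[3]=11 > 9 → no swap
j=4: nums[4]=14 > 9 → no swap
j=5: nums[5]=5 ≤ 9 → i=1, swap nums[1],nums[5] → 4 5 12 11 14 10 3 9
j=6: nums[6]=3 ≤ 9 → i=2, swap nums[2],nums[6] → 4 5 3 11 14 10 12 9
final swap nums[3],nums[7] → 4 5 3 9 14 10 12 11; return 3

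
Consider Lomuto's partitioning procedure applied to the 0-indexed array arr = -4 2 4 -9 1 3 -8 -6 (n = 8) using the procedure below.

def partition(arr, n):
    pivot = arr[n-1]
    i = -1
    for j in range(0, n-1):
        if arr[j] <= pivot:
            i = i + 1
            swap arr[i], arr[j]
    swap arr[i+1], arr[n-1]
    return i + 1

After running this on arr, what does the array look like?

-9 -8 -6 -4 1 3 2 4

pivot=-6, i=-1
j=0: -4>-6, skip
j=1: 2>-6, skip
j=2: 4>-6, skip
j=3: -9≤-6, i=0, swap(0,3) ⇒ -9 2 4 -4 1 3 -8 -6
j=4: 1>-6, skip
j=5: 3>-6, skip
j=6: -8≤-6, i=1, swap(1,6) ⇒ -9 -8 4 -4 1 3 2 -6
swap(2,7) ⇒ -9 -8 -6 -4 1 3 2 4; return 2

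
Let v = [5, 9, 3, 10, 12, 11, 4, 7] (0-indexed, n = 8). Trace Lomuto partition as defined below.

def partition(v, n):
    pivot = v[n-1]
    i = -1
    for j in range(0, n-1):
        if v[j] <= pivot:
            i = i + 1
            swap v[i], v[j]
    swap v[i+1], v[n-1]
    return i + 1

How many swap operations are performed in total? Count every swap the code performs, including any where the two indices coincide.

4

pivot=7, i=-1
j=0: 5≤7, i=0, swap(0,0) ⇒ [5, 9, 3, 10, 12, 11, 4, 7]
j=1: 9>7, skip
j=2: 3≤7, i=1, swap(1,2) ⇒ [5, 3, 9, 10, 12, 11, 4, 7]
j=3: 10>7, skip
j=4: 12>7, skip
j=5: 11>7, skip
j=6: 4≤7, i=2, swap(2,6) ⇒ [5, 3, 4, 10, 12, 11, 9, 7]
swap(3,7) ⇒ [5, 3, 4, 7, 12, 11, 9, 10]; return 3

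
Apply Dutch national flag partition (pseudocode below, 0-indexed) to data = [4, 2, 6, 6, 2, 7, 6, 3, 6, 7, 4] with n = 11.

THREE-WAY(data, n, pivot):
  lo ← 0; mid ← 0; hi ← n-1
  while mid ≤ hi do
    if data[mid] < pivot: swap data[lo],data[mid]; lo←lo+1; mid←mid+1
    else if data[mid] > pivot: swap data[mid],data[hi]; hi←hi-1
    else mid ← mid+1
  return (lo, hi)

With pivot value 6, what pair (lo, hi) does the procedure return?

pivot = 6; lo=0, mid=0, hi=10
data[mid]=4<6: swap data[0],data[0]; lo=1,mid=1 → [4, 2, 6, 6, 2, 7, 6, 3, 6, 7, 4]
data[mid]=2<6: swap data[1],data[1]; lo=2,mid=2 → [4, 2, 6, 6, 2, 7, 6, 3, 6, 7, 4]
data[mid]=6=6: mid=3
data[mid]=6=6: mid=4
data[mid]=2<6: swap data[2],data[4]; lo=3,mid=5 → [4, 2, 2, 6, 6, 7, 6, 3, 6, 7, 4]
data[mid]=7>6: swap data[5],data[10]; hi=9 → [4, 2, 2, 6, 6, 4, 6, 3, 6, 7, 7]
data[mid]=4<6: swap data[3],data[5]; lo=4,mid=6 → [4, 2, 2, 4, 6, 6, 6, 3, 6, 7, 7]
data[mid]=6=6: mid=7
data[mid]=3<6: swap data[4],data[7]; lo=5,mid=8 → [4, 2, 2, 4, 3, 6, 6, 6, 6, 7, 7]
data[mid]=6=6: mid=9
data[mid]=7>6: swap data[9],data[9]; hi=8 → [4, 2, 2, 4, 3, 6, 6, 6, 6, 7, 7]
end: lo=5, hi=8; data = [4, 2, 2, 4, 3, 6, 6, 6, 6, 7, 7]

(5, 8)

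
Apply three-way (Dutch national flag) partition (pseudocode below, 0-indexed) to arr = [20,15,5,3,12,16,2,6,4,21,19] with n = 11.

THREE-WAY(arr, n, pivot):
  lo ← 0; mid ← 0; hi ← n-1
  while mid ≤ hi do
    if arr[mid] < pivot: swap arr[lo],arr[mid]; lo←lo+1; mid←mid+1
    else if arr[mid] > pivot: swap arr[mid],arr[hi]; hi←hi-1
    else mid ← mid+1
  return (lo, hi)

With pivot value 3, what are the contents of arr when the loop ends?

pivot = 3; lo=0, mid=0, hi=10
arr[mid]=20>3: swap arr[0],arr[10]; hi=9 → [19,15,5,3,12,16,2,6,4,21,20]
arr[mid]=19>3: swap arr[0],arr[9]; hi=8 → [21,15,5,3,12,16,2,6,4,19,20]
arr[mid]=21>3: swap arr[0],arr[8]; hi=7 → [4,15,5,3,12,16,2,6,21,19,20]
arr[mid]=4>3: swap arr[0],arr[7]; hi=6 → [6,15,5,3,12,16,2,4,21,19,20]
arr[mid]=6>3: swap arr[0],arr[6]; hi=5 → [2,15,5,3,12,16,6,4,21,19,20]
arr[mid]=2<3: swap arr[0],arr[0]; lo=1,mid=1 → [2,15,5,3,12,16,6,4,21,19,20]
arr[mid]=15>3: swap arr[1],arr[5]; hi=4 → [2,16,5,3,12,15,6,4,21,19,20]
arr[mid]=16>3: swap arr[1],arr[4]; hi=3 → [2,12,5,3,16,15,6,4,21,19,20]
arr[mid]=12>3: swap arr[1],arr[3]; hi=2 → [2,3,5,12,16,15,6,4,21,19,20]
arr[mid]=3=3: mid=2
arr[mid]=5>3: swap arr[2],arr[2]; hi=1 → [2,3,5,12,16,15,6,4,21,19,20]
end: lo=1, hi=1; arr = [2,3,5,12,16,15,6,4,21,19,20]

[2,3,5,12,16,15,6,4,21,19,20]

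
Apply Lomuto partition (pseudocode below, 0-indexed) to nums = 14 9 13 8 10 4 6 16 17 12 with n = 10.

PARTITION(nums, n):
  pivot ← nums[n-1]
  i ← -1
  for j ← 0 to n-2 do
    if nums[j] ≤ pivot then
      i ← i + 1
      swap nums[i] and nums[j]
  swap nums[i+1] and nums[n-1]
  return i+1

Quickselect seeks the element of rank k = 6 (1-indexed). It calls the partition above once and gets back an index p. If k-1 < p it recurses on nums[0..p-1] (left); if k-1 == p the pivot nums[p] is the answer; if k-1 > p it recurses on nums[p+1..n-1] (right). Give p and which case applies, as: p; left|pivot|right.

pivot = nums[9] = 12; i = -1
j=0: nums[0]=14 > 12 → no swap
j=1: nums[1]=9 ≤ 12 → i=0, swap nums[0],nums[1] → 9 14 13 8 10 4 6 16 17 12
j=2: nums[2]=13 > 12 → no swap
j=3: nums[3]=8 ≤ 12 → i=1, swap nums[1],nums[3] → 9 8 13 14 10 4 6 16 17 12
j=4: nums[4]=10 ≤ 12 → i=2, swap nums[2],nums[4] → 9 8 10 14 13 4 6 16 17 12
j=5: nums[5]=4 ≤ 12 → i=3, swap nums[3],nums[5] → 9 8 10 4 13 14 6 16 17 12
j=6: nums[6]=6 ≤ 12 → i=4, swap nums[4],nums[6] → 9 8 10 4 6 14 13 16 17 12
j=7: nums[7]=16 > 12 → no swap
j=8: nums[8]=17 > 12 → no swap
final swap nums[5],nums[9] → 9 8 10 4 6 12 13 16 17 14; return 5
p = 5; k-1 = 5 == 5 ⇒ pivot

5; pivot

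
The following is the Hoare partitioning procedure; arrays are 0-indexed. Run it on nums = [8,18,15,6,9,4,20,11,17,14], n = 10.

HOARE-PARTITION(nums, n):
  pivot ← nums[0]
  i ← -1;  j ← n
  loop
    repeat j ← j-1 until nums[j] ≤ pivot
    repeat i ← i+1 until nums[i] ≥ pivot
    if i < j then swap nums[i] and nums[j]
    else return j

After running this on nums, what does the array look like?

[4,6,15,18,9,8,20,11,17,14]

pivot = nums[0] = 8; i = -1, j = 10
j→5 (nums[5]=4≤8), i→0 (nums[0]=8≥8); i<j, swap → [4,18,15,6,9,8,20,11,17,14]
j→3 (nums[3]=6≤8), i→1 (nums[1]=18≥8); i<j, swap → [4,6,15,18,9,8,20,11,17,14]
j→1, i→2; i≥j, return j=1. nums = [4,6,15,18,9,8,20,11,17,14]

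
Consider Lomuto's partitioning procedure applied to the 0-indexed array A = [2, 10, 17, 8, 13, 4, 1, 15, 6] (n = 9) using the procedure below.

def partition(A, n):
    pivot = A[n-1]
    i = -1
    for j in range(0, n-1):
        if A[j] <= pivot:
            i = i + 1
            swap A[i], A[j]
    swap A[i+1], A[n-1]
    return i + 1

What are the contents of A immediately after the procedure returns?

[2, 4, 1, 6, 13, 10, 17, 15, 8]

pivot = A[8] = 6; i = -1
j=0: A[0]=2 ≤ 6 → i=0, swap A[0],A[0] (no change) → [2, 10, 17, 8, 13, 4, 1, 15, 6]
j=1: A[1]=10 > 6 → no swap
j=2: A[2]=17 > 6 → no swap
j=3: A[3]=8 > 6 → no swap
j=4: A[4]=13 > 6 → no swap
j=5: A[5]=4 ≤ 6 → i=1, swap A[1],A[5] → [2, 4, 17, 8, 13, 10, 1, 15, 6]
j=6: A[6]=1 ≤ 6 → i=2, swap A[2],A[6] → [2, 4, 1, 8, 13, 10, 17, 15, 6]
j=7: A[7]=15 > 6 → no swap
final swap A[3],A[8] → [2, 4, 1, 6, 13, 10, 17, 15, 8]; return 3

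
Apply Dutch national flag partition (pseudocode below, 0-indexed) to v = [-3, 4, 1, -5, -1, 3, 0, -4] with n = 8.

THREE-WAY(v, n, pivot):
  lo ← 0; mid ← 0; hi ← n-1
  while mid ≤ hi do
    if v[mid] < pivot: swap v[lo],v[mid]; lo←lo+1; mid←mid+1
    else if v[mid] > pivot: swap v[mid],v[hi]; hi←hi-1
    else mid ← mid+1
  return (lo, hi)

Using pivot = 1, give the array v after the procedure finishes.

[-3, -4, -5, -1, 0, 1, 3, 4]

lo=0 mid=0 hi=7
-3<1: swap(0,0), lo=1 mid=1 ⇒ [-3, 4, 1, -5, -1, 3, 0, -4]
4>1: swap(1,7), hi=6 ⇒ [-3, -4, 1, -5, -1, 3, 0, 4]
-4<1: swap(1,1), lo=2 mid=2 ⇒ [-3, -4, 1, -5, -1, 3, 0, 4]
1=1: mid=3
-5<1: swap(2,3), lo=3 mid=4 ⇒ [-3, -4, -5, 1, -1, 3, 0, 4]
-1<1: swap(3,4), lo=4 mid=5 ⇒ [-3, -4, -5, -1, 1, 3, 0, 4]
3>1: swap(5,6), hi=5 ⇒ [-3, -4, -5, -1, 1, 0, 3, 4]
0<1: swap(4,5), lo=5 mid=6 ⇒ [-3, -4, -5, -1, 0, 1, 3, 4]
done. lo=5 hi=5; v=[-3, -4, -5, -1, 0, 1, 3, 4]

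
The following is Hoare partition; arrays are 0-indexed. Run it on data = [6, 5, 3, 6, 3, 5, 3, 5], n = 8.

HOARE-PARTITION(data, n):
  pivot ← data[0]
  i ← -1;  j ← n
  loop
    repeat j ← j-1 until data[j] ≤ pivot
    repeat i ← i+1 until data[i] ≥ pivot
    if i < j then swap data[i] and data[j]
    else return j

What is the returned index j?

5

pivot=6
j stops at 7 (5), i stops at 0 (6); swap ⇒ [5, 5, 3, 6, 3, 5, 3, 6]
j stops at 6 (3), i stops at 3 (6); swap ⇒ [5, 5, 3, 3, 3, 5, 6, 6]
j stops at 5, i stops at 6; i≥j ⇒ return 5. data=[5, 5, 3, 3, 3, 5, 6, 6]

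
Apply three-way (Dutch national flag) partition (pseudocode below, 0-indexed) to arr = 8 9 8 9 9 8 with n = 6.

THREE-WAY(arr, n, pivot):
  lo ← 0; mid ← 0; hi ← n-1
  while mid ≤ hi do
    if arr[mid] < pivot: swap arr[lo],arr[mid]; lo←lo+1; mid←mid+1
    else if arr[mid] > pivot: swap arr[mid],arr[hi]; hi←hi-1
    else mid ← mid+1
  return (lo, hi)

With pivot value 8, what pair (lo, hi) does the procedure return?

(0, 2)

pivot = 8; lo=0, mid=0, hi=5
arr[mid]=8=8: mid=1
arr[mid]=9>8: swap arr[1],arr[5]; hi=4 → 8 8 8 9 9 9
arr[mid]=8=8: mid=2
arr[mid]=8=8: mid=3
arr[mid]=9>8: swap arr[3],arr[4]; hi=3 → 8 8 8 9 9 9
arr[mid]=9>8: swap arr[3],arr[3]; hi=2 → 8 8 8 9 9 9
end: lo=0, hi=2; arr = 8 8 8 9 9 9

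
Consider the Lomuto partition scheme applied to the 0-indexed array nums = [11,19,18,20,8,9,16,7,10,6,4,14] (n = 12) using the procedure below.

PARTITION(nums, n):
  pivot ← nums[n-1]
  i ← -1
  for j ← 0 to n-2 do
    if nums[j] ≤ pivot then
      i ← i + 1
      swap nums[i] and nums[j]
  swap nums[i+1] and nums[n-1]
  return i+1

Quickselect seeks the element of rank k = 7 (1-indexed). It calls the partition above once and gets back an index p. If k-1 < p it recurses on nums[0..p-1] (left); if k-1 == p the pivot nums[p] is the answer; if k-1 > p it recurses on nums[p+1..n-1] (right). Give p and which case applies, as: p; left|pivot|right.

7; left

pivot=14, i=-1
j=0: 11≤14, i=0, swap(0,0) ⇒ [11,19,18,20,8,9,16,7,10,6,4,14]
j=1: 19>14, skip
j=2: 18>14, skip
j=3: 20>14, skip
j=4: 8≤14, i=1, swap(1,4) ⇒ [11,8,18,20,19,9,16,7,10,6,4,14]
j=5: 9≤14, i=2, swap(2,5) ⇒ [11,8,9,20,19,18,16,7,10,6,4,14]
j=6: 16>14, skip
j=7: 7≤14, i=3, swap(3,7) ⇒ [11,8,9,7,19,18,16,20,10,6,4,14]
j=8: 10≤14, i=4, swap(4,8) ⇒ [11,8,9,7,10,18,16,20,19,6,4,14]
j=9: 6≤14, i=5, swap(5,9) ⇒ [11,8,9,7,10,6,16,20,19,18,4,14]
j=10: 4≤14, i=6, swap(6,10) ⇒ [11,8,9,7,10,6,4,20,19,18,16,14]
swap(7,11) ⇒ [11,8,9,7,10,6,4,14,19,18,16,20]; return 7
p = 7; k-1 = 6 < 7 ⇒ left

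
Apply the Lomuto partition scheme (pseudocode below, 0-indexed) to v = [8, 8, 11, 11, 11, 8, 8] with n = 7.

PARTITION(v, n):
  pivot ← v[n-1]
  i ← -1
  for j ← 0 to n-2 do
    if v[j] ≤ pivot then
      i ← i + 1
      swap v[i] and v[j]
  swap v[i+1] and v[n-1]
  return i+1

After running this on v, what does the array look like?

pivot = v[6] = 8; i = -1
j=0: v[0]=8 ≤ 8 → i=0, swap v[0],v[0] (no change) → [8, 8, 11, 11, 11, 8, 8]
j=1: v[1]=8 ≤ 8 → i=1, swap v[1],v[1] (no change) → [8, 8, 11, 11, 11, 8, 8]
j=2: v[2]=11 > 8 → no swap
j=3: v[3]=11 > 8 → no swap
j=4: v[4]=11 > 8 → no swap
j=5: v[5]=8 ≤ 8 → i=2, swap v[2],v[5] → [8, 8, 8, 11, 11, 11, 8]
final swap v[3],v[6] → [8, 8, 8, 8, 11, 11, 11]; return 3

[8, 8, 8, 8, 11, 11, 11]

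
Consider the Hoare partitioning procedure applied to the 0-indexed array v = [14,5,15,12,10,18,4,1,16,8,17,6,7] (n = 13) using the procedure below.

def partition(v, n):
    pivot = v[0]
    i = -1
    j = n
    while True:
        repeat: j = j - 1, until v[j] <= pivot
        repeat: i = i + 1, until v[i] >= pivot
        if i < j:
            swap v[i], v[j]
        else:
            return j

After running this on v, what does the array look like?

[7,5,6,12,10,8,4,1,16,18,17,15,14]

pivot = v[0] = 14; i = -1, j = 13
j→12 (v[12]=7≤14), i→0 (v[0]=14≥14); i<j, swap → [7,5,15,12,10,18,4,1,16,8,17,6,14]
j→11 (v[11]=6≤14), i→2 (v[2]=15≥14); i<j, swap → [7,5,6,12,10,18,4,1,16,8,17,15,14]
j→9 (v[9]=8≤14), i→5 (v[5]=18≥14); i<j, swap → [7,5,6,12,10,8,4,1,16,18,17,15,14]
j→7, i→8; i≥j, return j=7. v = [7,5,6,12,10,8,4,1,16,18,17,15,14]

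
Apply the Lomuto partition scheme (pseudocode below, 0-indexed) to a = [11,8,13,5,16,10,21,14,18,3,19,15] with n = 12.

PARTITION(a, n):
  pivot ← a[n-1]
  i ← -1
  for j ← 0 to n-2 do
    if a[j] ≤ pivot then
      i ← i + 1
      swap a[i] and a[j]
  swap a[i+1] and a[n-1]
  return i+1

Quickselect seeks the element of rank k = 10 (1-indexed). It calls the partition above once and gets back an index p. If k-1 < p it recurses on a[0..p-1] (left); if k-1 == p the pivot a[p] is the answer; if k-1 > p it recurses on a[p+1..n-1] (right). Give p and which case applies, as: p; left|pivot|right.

7; right

pivot = a[11] = 15; i = -1
j=0: a[0]=11 ≤ 15 → i=0, swap a[0],a[0] (no change) → [11,8,13,5,16,10,21,14,18,3,19,15]
j=1: a[1]=8 ≤ 15 → i=1, swap a[1],a[1] (no change) → [11,8,13,5,16,10,21,14,18,3,19,15]
j=2: a[2]=13 ≤ 15 → i=2, swap a[2],a[2] (no change) → [11,8,13,5,16,10,21,14,18,3,19,15]
j=3: a[3]=5 ≤ 15 → i=3, swap a[3],a[3] (no change) → [11,8,13,5,16,10,21,14,18,3,19,15]
j=4: a[4]=16 > 15 → no swap
j=5: a[5]=10 ≤ 15 → i=4, swap a[4],a[5] → [11,8,13,5,10,16,21,14,18,3,19,15]
j=6: a[6]=21 > 15 → no swap
j=7: a[7]=14 ≤ 15 → i=5, swap a[5],a[7] → [11,8,13,5,10,14,21,16,18,3,19,15]
j=8: a[8]=18 > 15 → no swap
j=9: a[9]=3 ≤ 15 → i=6, swap a[6],a[9] → [11,8,13,5,10,14,3,16,18,21,19,15]
j=10: a[10]=19 > 15 → no swap
final swap a[7],a[11] → [11,8,13,5,10,14,3,15,18,21,19,16]; return 7
p = 7; k-1 = 9 > 7 ⇒ right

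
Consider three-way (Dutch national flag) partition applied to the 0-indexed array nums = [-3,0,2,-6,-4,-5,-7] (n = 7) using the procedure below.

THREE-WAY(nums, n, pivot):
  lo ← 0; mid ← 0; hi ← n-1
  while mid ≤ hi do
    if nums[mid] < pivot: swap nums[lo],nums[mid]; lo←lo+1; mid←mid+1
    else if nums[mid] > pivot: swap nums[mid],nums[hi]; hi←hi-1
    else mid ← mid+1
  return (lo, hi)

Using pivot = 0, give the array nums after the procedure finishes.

[-3,-7,-6,-4,-5,0,2]

pivot = 0; lo=0, mid=0, hi=6
nums[mid]=-3<0: swap nums[0],nums[0]; lo=1,mid=1 → [-3,0,2,-6,-4,-5,-7]
nums[mid]=0=0: mid=2
nums[mid]=2>0: swap nums[2],nums[6]; hi=5 → [-3,0,-7,-6,-4,-5,2]
nums[mid]=-7<0: swap nums[1],nums[2]; lo=2,mid=3 → [-3,-7,0,-6,-4,-5,2]
nums[mid]=-6<0: swap nums[2],nums[3]; lo=3,mid=4 → [-3,-7,-6,0,-4,-5,2]
nums[mid]=-4<0: swap nums[3],nums[4]; lo=4,mid=5 → [-3,-7,-6,-4,0,-5,2]
nums[mid]=-5<0: swap nums[4],nums[5]; lo=5,mid=6 → [-3,-7,-6,-4,-5,0,2]
end: lo=5, hi=5; nums = [-3,-7,-6,-4,-5,0,2]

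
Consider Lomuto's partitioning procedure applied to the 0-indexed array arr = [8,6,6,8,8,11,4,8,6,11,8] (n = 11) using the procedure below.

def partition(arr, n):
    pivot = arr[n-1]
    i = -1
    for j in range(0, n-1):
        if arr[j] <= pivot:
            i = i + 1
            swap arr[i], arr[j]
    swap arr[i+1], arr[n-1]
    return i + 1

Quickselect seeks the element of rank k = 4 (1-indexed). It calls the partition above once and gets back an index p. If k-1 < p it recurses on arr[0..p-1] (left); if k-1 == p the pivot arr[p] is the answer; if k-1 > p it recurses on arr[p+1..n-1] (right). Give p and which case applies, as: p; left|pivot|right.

8; left

pivot = arr[10] = 8; i = -1
j=0: arr[0]=8 ≤ 8 → i=0, swap arr[0],arr[0] (no change) → [8,6,6,8,8,11,4,8,6,11,8]
j=1: arr[1]=6 ≤ 8 → i=1, swap arr[1],arr[1] (no change) → [8,6,6,8,8,11,4,8,6,11,8]
j=2: arr[2]=6 ≤ 8 → i=2, swap arr[2],arr[2] (no change) → [8,6,6,8,8,11,4,8,6,11,8]
j=3: arr[3]=8 ≤ 8 → i=3, swap arr[3],arr[3] (no change) → [8,6,6,8,8,11,4,8,6,11,8]
j=4: arr[4]=8 ≤ 8 → i=4, swap arr[4],arr[4] (no change) → [8,6,6,8,8,11,4,8,6,11,8]
j=5: arr[5]=11 > 8 → no swap
j=6: arr[6]=4 ≤ 8 → i=5, swap arr[5],arr[6] → [8,6,6,8,8,4,11,8,6,11,8]
j=7: arr[7]=8 ≤ 8 → i=6, swap arr[6],arr[7] → [8,6,6,8,8,4,8,11,6,11,8]
j=8: arr[8]=6 ≤ 8 → i=7, swap arr[7],arr[8] → [8,6,6,8,8,4,8,6,11,11,8]
j=9: arr[9]=11 > 8 → no swap
final swap arr[8],arr[10] → [8,6,6,8,8,4,8,6,8,11,11]; return 8
p = 8; k-1 = 3 < 8 ⇒ left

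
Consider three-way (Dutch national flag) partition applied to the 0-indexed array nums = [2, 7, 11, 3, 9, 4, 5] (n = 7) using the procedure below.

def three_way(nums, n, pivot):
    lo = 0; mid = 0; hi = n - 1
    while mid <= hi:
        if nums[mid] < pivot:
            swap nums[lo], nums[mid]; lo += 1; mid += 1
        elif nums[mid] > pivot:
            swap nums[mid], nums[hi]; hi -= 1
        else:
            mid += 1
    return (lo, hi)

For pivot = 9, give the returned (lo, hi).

(5, 5)

pivot = 9; lo=0, mid=0, hi=6
nums[mid]=2<9: swap nums[0],nums[0]; lo=1,mid=1 → [2, 7, 11, 3, 9, 4, 5]
nums[mid]=7<9: swap nums[1],nums[1]; lo=2,mid=2 → [2, 7, 11, 3, 9, 4, 5]
nums[mid]=11>9: swap nums[2],nums[6]; hi=5 → [2, 7, 5, 3, 9, 4, 11]
nums[mid]=5<9: swap nums[2],nums[2]; lo=3,mid=3 → [2, 7, 5, 3, 9, 4, 11]
nums[mid]=3<9: swap nums[3],nums[3]; lo=4,mid=4 → [2, 7, 5, 3, 9, 4, 11]
nums[mid]=9=9: mid=5
nums[mid]=4<9: swap nums[4],nums[5]; lo=5,mid=6 → [2, 7, 5, 3, 4, 9, 11]
end: lo=5, hi=5; nums = [2, 7, 5, 3, 4, 9, 11]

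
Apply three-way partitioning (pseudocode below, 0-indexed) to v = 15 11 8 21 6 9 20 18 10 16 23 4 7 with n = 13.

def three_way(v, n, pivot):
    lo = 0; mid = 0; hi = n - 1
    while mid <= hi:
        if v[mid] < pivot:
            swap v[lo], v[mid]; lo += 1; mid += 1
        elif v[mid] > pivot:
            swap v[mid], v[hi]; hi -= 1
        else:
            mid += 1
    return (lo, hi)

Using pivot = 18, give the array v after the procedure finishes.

15 11 8 7 6 9 4 10 16 18 23 20 21

pivot = 18; lo=0, mid=0, hi=12
v[mid]=15<18: swap v[0],v[0]; lo=1,mid=1 → 15 11 8 21 6 9 20 18 10 16 23 4 7
v[mid]=11<18: swap v[1],v[1]; lo=2,mid=2 → 15 11 8 21 6 9 20 18 10 16 23 4 7
v[mid]=8<18: swap v[2],v[2]; lo=3,mid=3 → 15 11 8 21 6 9 20 18 10 16 23 4 7
v[mid]=21>18: swap v[3],v[12]; hi=11 → 15 11 8 7 6 9 20 18 10 16 23 4 21
v[mid]=7<18: swap v[3],v[3]; lo=4,mid=4 → 15 11 8 7 6 9 20 18 10 16 23 4 21
v[mid]=6<18: swap v[4],v[4]; lo=5,mid=5 → 15 11 8 7 6 9 20 18 10 16 23 4 21
v[mid]=9<18: swap v[5],v[5]; lo=6,mid=6 → 15 11 8 7 6 9 20 18 10 16 23 4 21
v[mid]=20>18: swap v[6],v[11]; hi=10 → 15 11 8 7 6 9 4 18 10 16 23 20 21
v[mid]=4<18: swap v[6],v[6]; lo=7,mid=7 → 15 11 8 7 6 9 4 18 10 16 23 20 21
v[mid]=18=18: mid=8
v[mid]=10<18: swap v[7],v[8]; lo=8,mid=9 → 15 11 8 7 6 9 4 10 18 16 23 20 21
v[mid]=16<18: swap v[8],v[9]; lo=9,mid=10 → 15 11 8 7 6 9 4 10 16 18 23 20 21
v[mid]=23>18: swap v[10],v[10]; hi=9 → 15 11 8 7 6 9 4 10 16 18 23 20 21
end: lo=9, hi=9; v = 15 11 8 7 6 9 4 10 16 18 23 20 21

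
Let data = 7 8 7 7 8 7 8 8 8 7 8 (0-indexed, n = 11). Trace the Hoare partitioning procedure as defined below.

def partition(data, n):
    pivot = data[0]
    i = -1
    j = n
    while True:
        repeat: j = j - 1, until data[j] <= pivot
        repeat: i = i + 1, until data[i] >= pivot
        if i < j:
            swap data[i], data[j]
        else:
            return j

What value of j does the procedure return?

pivot = data[0] = 7; i = -1, j = 11
j→9 (data[9]=7≤7), i→0 (data[0]=7≥7); i<j, swap → 7 8 7 7 8 7 8 8 8 7 8
j→5 (data[5]=7≤7), i→1 (data[1]=8≥7); i<j, swap → 7 7 7 7 8 8 8 8 8 7 8
j→3 (data[3]=7≤7), i→2 (data[2]=7≥7); i<j, swap → 7 7 7 7 8 8 8 8 8 7 8
j→2, i→3; i≥j, return j=2. data = 7 7 7 7 8 8 8 8 8 7 8

2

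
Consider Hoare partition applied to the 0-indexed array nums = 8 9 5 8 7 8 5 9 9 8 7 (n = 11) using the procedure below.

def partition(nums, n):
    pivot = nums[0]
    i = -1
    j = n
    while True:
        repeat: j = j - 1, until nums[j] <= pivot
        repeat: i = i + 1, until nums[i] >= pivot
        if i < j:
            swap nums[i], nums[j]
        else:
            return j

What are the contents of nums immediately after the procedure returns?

7 8 5 5 7 8 8 9 9 9 8

pivot = nums[0] = 8; i = -1, j = 11
j→10 (nums[10]=7≤8), i→0 (nums[0]=8≥8); i<j, swap → 7 9 5 8 7 8 5 9 9 8 8
j→9 (nums[9]=8≤8), i→1 (nums[1]=9≥8); i<j, swap → 7 8 5 8 7 8 5 9 9 9 8
j→6 (nums[6]=5≤8), i→3 (nums[3]=8≥8); i<j, swap → 7 8 5 5 7 8 8 9 9 9 8
j→5, i→5; i≥j, return j=5. nums = 7 8 5 5 7 8 8 9 9 9 8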